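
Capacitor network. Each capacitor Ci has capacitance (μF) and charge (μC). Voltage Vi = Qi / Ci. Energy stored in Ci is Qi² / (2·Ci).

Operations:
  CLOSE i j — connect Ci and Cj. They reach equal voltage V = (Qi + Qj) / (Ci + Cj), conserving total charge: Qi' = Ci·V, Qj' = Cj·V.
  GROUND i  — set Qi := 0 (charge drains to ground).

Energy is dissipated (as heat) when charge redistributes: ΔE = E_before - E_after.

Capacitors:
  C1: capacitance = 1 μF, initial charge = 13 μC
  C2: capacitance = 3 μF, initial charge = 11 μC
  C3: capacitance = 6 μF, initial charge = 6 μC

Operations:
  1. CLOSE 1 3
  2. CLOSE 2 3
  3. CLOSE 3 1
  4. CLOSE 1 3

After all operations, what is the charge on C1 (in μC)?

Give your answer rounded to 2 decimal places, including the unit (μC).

Initial: C1(1μF, Q=13μC, V=13.00V), C2(3μF, Q=11μC, V=3.67V), C3(6μF, Q=6μC, V=1.00V)
Op 1: CLOSE 1-3: Q_total=19.00, C_total=7.00, V=2.71; Q1=2.71, Q3=16.29; dissipated=61.714
Op 2: CLOSE 2-3: Q_total=27.29, C_total=9.00, V=3.03; Q2=9.10, Q3=18.19; dissipated=0.907
Op 3: CLOSE 3-1: Q_total=20.90, C_total=7.00, V=2.99; Q3=17.92, Q1=2.99; dissipated=0.043
Op 4: CLOSE 1-3: Q_total=20.90, C_total=7.00, V=2.99; Q1=2.99, Q3=17.92; dissipated=0.000
Final charges: Q1=2.99, Q2=9.10, Q3=17.92

Answer: 2.99 μC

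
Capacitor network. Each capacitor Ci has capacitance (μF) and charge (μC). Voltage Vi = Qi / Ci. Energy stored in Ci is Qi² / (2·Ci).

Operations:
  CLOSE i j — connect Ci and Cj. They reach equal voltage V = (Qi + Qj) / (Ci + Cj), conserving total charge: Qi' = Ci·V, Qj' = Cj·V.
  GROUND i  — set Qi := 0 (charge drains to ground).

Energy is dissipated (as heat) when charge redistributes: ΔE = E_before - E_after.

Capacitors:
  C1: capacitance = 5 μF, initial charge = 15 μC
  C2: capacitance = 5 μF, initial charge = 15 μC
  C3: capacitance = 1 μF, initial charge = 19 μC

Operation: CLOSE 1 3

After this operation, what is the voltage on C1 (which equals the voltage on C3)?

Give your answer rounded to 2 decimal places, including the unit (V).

Answer: 5.67 V

Derivation:
Initial: C1(5μF, Q=15μC, V=3.00V), C2(5μF, Q=15μC, V=3.00V), C3(1μF, Q=19μC, V=19.00V)
Op 1: CLOSE 1-3: Q_total=34.00, C_total=6.00, V=5.67; Q1=28.33, Q3=5.67; dissipated=106.667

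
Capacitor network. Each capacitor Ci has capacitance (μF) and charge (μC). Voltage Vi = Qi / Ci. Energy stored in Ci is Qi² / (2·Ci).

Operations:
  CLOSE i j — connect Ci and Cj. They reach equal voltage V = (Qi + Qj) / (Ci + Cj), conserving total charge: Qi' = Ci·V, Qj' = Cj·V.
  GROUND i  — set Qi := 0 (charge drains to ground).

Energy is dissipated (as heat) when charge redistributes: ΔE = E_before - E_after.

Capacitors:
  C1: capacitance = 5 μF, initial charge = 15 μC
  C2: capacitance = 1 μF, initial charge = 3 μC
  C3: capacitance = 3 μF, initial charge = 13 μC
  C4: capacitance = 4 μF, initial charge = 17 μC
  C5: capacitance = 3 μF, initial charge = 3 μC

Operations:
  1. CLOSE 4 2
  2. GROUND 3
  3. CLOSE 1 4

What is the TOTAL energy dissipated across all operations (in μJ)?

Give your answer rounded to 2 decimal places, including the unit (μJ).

Initial: C1(5μF, Q=15μC, V=3.00V), C2(1μF, Q=3μC, V=3.00V), C3(3μF, Q=13μC, V=4.33V), C4(4μF, Q=17μC, V=4.25V), C5(3μF, Q=3μC, V=1.00V)
Op 1: CLOSE 4-2: Q_total=20.00, C_total=5.00, V=4.00; Q4=16.00, Q2=4.00; dissipated=0.625
Op 2: GROUND 3: Q3=0; energy lost=28.167
Op 3: CLOSE 1-4: Q_total=31.00, C_total=9.00, V=3.44; Q1=17.22, Q4=13.78; dissipated=1.111
Total dissipated: 29.903 μJ

Answer: 29.90 μJ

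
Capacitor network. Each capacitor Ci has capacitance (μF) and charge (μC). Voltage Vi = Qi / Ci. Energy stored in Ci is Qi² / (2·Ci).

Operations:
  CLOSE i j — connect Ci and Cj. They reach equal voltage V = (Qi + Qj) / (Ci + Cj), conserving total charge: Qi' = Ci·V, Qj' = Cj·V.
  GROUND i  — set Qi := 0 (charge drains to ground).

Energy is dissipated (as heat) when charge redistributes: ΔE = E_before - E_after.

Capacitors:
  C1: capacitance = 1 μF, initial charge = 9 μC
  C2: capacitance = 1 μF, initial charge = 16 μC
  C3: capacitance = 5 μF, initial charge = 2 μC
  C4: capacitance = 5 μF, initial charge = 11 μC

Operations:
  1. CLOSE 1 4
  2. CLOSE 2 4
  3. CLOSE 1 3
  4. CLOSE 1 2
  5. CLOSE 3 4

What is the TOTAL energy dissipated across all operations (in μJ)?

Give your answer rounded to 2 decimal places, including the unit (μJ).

Initial: C1(1μF, Q=9μC, V=9.00V), C2(1μF, Q=16μC, V=16.00V), C3(5μF, Q=2μC, V=0.40V), C4(5μF, Q=11μC, V=2.20V)
Op 1: CLOSE 1-4: Q_total=20.00, C_total=6.00, V=3.33; Q1=3.33, Q4=16.67; dissipated=19.267
Op 2: CLOSE 2-4: Q_total=32.67, C_total=6.00, V=5.44; Q2=5.44, Q4=27.22; dissipated=66.852
Op 3: CLOSE 1-3: Q_total=5.33, C_total=6.00, V=0.89; Q1=0.89, Q3=4.44; dissipated=3.585
Op 4: CLOSE 1-2: Q_total=6.33, C_total=2.00, V=3.17; Q1=3.17, Q2=3.17; dissipated=5.188
Op 5: CLOSE 3-4: Q_total=31.67, C_total=10.00, V=3.17; Q3=15.83, Q4=15.83; dissipated=25.941
Total dissipated: 120.833 μJ

Answer: 120.83 μJ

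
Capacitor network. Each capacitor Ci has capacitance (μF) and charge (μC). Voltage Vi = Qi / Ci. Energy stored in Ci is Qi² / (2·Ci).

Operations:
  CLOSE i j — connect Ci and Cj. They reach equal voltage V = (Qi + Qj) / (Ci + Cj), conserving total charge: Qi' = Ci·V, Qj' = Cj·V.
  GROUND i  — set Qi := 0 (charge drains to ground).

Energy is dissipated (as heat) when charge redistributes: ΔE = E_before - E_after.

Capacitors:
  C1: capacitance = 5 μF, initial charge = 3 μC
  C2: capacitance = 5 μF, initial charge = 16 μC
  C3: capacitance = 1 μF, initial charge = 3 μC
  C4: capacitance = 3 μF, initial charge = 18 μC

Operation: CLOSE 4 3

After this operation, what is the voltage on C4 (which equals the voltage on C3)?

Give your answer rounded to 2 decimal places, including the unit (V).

Initial: C1(5μF, Q=3μC, V=0.60V), C2(5μF, Q=16μC, V=3.20V), C3(1μF, Q=3μC, V=3.00V), C4(3μF, Q=18μC, V=6.00V)
Op 1: CLOSE 4-3: Q_total=21.00, C_total=4.00, V=5.25; Q4=15.75, Q3=5.25; dissipated=3.375

Answer: 5.25 V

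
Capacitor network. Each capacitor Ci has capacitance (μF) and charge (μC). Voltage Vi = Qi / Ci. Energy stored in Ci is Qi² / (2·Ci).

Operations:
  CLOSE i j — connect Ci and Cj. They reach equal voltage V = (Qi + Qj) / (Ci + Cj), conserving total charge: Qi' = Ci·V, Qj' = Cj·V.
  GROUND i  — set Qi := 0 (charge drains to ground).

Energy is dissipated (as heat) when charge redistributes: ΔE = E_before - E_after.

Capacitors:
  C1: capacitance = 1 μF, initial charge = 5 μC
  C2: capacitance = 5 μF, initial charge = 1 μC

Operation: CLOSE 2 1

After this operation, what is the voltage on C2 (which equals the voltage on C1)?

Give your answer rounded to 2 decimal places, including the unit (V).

Initial: C1(1μF, Q=5μC, V=5.00V), C2(5μF, Q=1μC, V=0.20V)
Op 1: CLOSE 2-1: Q_total=6.00, C_total=6.00, V=1.00; Q2=5.00, Q1=1.00; dissipated=9.600

Answer: 1.00 V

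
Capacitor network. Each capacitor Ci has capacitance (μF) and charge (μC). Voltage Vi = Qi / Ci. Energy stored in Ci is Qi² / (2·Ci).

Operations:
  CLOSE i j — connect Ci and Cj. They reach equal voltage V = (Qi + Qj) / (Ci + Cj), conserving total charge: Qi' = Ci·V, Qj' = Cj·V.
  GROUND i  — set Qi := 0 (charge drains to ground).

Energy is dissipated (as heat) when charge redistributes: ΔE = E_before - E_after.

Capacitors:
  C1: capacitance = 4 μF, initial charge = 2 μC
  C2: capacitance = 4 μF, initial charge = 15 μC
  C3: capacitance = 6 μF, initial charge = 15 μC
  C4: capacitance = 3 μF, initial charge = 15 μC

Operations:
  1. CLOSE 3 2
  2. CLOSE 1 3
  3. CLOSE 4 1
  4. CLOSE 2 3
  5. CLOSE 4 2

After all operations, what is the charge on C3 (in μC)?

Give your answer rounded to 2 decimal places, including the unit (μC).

Answer: 14.40 μC

Derivation:
Initial: C1(4μF, Q=2μC, V=0.50V), C2(4μF, Q=15μC, V=3.75V), C3(6μF, Q=15μC, V=2.50V), C4(3μF, Q=15μC, V=5.00V)
Op 1: CLOSE 3-2: Q_total=30.00, C_total=10.00, V=3.00; Q3=18.00, Q2=12.00; dissipated=1.875
Op 2: CLOSE 1-3: Q_total=20.00, C_total=10.00, V=2.00; Q1=8.00, Q3=12.00; dissipated=7.500
Op 3: CLOSE 4-1: Q_total=23.00, C_total=7.00, V=3.29; Q4=9.86, Q1=13.14; dissipated=7.714
Op 4: CLOSE 2-3: Q_total=24.00, C_total=10.00, V=2.40; Q2=9.60, Q3=14.40; dissipated=1.200
Op 5: CLOSE 4-2: Q_total=19.46, C_total=7.00, V=2.78; Q4=8.34, Q2=11.12; dissipated=0.672
Final charges: Q1=13.14, Q2=11.12, Q3=14.40, Q4=8.34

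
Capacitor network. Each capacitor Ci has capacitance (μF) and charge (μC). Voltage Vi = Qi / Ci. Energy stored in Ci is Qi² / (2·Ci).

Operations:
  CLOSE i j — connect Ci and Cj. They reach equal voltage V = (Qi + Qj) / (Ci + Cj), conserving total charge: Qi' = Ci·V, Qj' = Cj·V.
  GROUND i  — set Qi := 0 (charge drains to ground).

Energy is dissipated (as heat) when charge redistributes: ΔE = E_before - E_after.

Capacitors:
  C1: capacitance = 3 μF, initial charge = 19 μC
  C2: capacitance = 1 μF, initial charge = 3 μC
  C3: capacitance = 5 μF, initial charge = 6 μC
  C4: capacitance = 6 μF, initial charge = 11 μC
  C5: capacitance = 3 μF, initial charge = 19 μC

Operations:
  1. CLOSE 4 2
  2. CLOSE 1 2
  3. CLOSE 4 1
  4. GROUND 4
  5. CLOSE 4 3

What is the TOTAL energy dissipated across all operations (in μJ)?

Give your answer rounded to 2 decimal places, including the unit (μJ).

Answer: 48.67 μJ

Derivation:
Initial: C1(3μF, Q=19μC, V=6.33V), C2(1μF, Q=3μC, V=3.00V), C3(5μF, Q=6μC, V=1.20V), C4(6μF, Q=11μC, V=1.83V), C5(3μF, Q=19μC, V=6.33V)
Op 1: CLOSE 4-2: Q_total=14.00, C_total=7.00, V=2.00; Q4=12.00, Q2=2.00; dissipated=0.583
Op 2: CLOSE 1-2: Q_total=21.00, C_total=4.00, V=5.25; Q1=15.75, Q2=5.25; dissipated=7.042
Op 3: CLOSE 4-1: Q_total=27.75, C_total=9.00, V=3.08; Q4=18.50, Q1=9.25; dissipated=10.562
Op 4: GROUND 4: Q4=0; energy lost=28.521
Op 5: CLOSE 4-3: Q_total=6.00, C_total=11.00, V=0.55; Q4=3.27, Q3=2.73; dissipated=1.964
Total dissipated: 48.672 μJ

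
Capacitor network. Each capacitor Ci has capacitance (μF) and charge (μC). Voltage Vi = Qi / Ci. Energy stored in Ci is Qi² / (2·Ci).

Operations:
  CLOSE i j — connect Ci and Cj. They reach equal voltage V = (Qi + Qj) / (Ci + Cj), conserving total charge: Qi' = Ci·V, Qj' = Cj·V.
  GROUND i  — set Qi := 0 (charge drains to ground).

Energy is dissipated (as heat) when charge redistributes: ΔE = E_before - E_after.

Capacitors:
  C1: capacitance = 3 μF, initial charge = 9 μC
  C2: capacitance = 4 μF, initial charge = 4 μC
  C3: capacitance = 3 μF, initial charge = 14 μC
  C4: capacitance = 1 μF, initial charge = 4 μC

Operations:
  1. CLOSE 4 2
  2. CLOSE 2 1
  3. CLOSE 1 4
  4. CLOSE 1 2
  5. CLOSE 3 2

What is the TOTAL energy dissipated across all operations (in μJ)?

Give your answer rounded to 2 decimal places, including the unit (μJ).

Answer: 10.92 μJ

Derivation:
Initial: C1(3μF, Q=9μC, V=3.00V), C2(4μF, Q=4μC, V=1.00V), C3(3μF, Q=14μC, V=4.67V), C4(1μF, Q=4μC, V=4.00V)
Op 1: CLOSE 4-2: Q_total=8.00, C_total=5.00, V=1.60; Q4=1.60, Q2=6.40; dissipated=3.600
Op 2: CLOSE 2-1: Q_total=15.40, C_total=7.00, V=2.20; Q2=8.80, Q1=6.60; dissipated=1.680
Op 3: CLOSE 1-4: Q_total=8.20, C_total=4.00, V=2.05; Q1=6.15, Q4=2.05; dissipated=0.135
Op 4: CLOSE 1-2: Q_total=14.95, C_total=7.00, V=2.14; Q1=6.41, Q2=8.54; dissipated=0.019
Op 5: CLOSE 3-2: Q_total=22.54, C_total=7.00, V=3.22; Q3=9.66, Q2=12.88; dissipated=5.491
Total dissipated: 10.925 μJ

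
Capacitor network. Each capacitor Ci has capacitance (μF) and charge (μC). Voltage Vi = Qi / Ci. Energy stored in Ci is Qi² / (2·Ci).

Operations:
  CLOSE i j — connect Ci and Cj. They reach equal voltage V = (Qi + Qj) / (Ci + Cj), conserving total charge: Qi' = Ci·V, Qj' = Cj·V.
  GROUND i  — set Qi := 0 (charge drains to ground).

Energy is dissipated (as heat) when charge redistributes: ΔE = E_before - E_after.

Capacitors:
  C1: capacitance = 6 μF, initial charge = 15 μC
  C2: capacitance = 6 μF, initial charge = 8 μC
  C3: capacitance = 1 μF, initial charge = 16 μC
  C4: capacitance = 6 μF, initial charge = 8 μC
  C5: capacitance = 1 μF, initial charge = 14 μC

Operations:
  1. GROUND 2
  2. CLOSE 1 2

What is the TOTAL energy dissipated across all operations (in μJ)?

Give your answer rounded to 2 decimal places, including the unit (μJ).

Initial: C1(6μF, Q=15μC, V=2.50V), C2(6μF, Q=8μC, V=1.33V), C3(1μF, Q=16μC, V=16.00V), C4(6μF, Q=8μC, V=1.33V), C5(1μF, Q=14μC, V=14.00V)
Op 1: GROUND 2: Q2=0; energy lost=5.333
Op 2: CLOSE 1-2: Q_total=15.00, C_total=12.00, V=1.25; Q1=7.50, Q2=7.50; dissipated=9.375
Total dissipated: 14.708 μJ

Answer: 14.71 μJ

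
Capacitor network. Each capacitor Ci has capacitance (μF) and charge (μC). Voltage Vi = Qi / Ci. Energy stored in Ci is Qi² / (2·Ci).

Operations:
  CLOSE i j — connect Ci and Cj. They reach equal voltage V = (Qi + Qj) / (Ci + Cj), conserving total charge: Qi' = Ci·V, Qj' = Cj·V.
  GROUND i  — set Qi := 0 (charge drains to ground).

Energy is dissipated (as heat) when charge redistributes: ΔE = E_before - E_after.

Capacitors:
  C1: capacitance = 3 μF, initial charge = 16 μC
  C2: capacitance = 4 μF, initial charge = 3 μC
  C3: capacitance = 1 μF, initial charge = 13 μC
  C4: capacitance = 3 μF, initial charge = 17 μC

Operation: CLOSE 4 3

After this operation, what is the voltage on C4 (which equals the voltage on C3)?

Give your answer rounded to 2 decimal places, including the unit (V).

Initial: C1(3μF, Q=16μC, V=5.33V), C2(4μF, Q=3μC, V=0.75V), C3(1μF, Q=13μC, V=13.00V), C4(3μF, Q=17μC, V=5.67V)
Op 1: CLOSE 4-3: Q_total=30.00, C_total=4.00, V=7.50; Q4=22.50, Q3=7.50; dissipated=20.167

Answer: 7.50 V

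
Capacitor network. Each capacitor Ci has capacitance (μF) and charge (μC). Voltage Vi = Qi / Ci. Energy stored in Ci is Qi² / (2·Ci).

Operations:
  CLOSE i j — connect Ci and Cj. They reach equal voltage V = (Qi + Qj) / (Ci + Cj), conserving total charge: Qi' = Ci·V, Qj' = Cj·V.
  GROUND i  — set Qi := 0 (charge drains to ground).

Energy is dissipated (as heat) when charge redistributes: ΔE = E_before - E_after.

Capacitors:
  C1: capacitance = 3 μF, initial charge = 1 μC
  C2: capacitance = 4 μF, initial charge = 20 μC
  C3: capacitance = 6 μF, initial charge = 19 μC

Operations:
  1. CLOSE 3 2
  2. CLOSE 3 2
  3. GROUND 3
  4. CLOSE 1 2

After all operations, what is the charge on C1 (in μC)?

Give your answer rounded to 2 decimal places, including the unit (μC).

Answer: 7.11 μC

Derivation:
Initial: C1(3μF, Q=1μC, V=0.33V), C2(4μF, Q=20μC, V=5.00V), C3(6μF, Q=19μC, V=3.17V)
Op 1: CLOSE 3-2: Q_total=39.00, C_total=10.00, V=3.90; Q3=23.40, Q2=15.60; dissipated=4.033
Op 2: CLOSE 3-2: Q_total=39.00, C_total=10.00, V=3.90; Q3=23.40, Q2=15.60; dissipated=0.000
Op 3: GROUND 3: Q3=0; energy lost=45.630
Op 4: CLOSE 1-2: Q_total=16.60, C_total=7.00, V=2.37; Q1=7.11, Q2=9.49; dissipated=10.904
Final charges: Q1=7.11, Q2=9.49, Q3=0.00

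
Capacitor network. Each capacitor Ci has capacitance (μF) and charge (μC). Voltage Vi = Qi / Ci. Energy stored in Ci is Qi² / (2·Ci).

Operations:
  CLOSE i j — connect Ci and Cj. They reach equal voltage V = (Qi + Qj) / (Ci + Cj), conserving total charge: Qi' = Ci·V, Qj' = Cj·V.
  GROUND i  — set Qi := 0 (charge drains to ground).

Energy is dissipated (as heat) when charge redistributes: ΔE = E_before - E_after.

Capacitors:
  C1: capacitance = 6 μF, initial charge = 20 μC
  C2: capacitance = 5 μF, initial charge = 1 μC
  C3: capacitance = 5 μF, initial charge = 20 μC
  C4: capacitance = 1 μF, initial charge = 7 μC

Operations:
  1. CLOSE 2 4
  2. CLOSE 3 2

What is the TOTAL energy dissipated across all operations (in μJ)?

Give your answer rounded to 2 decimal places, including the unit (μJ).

Answer: 28.16 μJ

Derivation:
Initial: C1(6μF, Q=20μC, V=3.33V), C2(5μF, Q=1μC, V=0.20V), C3(5μF, Q=20μC, V=4.00V), C4(1μF, Q=7μC, V=7.00V)
Op 1: CLOSE 2-4: Q_total=8.00, C_total=6.00, V=1.33; Q2=6.67, Q4=1.33; dissipated=19.267
Op 2: CLOSE 3-2: Q_total=26.67, C_total=10.00, V=2.67; Q3=13.33, Q2=13.33; dissipated=8.889
Total dissipated: 28.156 μJ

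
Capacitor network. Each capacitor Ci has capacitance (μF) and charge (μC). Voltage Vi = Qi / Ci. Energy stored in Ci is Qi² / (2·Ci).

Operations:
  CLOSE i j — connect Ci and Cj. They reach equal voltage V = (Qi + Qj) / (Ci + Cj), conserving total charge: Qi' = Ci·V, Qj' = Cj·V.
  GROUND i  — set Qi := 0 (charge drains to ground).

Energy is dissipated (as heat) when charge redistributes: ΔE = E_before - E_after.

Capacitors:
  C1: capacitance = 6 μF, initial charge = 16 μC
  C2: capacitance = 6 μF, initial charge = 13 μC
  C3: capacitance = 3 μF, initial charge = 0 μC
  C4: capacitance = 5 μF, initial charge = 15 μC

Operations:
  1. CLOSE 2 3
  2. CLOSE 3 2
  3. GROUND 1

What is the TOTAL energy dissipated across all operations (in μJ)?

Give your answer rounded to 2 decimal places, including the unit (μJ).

Initial: C1(6μF, Q=16μC, V=2.67V), C2(6μF, Q=13μC, V=2.17V), C3(3μF, Q=0μC, V=0.00V), C4(5μF, Q=15μC, V=3.00V)
Op 1: CLOSE 2-3: Q_total=13.00, C_total=9.00, V=1.44; Q2=8.67, Q3=4.33; dissipated=4.694
Op 2: CLOSE 3-2: Q_total=13.00, C_total=9.00, V=1.44; Q3=4.33, Q2=8.67; dissipated=0.000
Op 3: GROUND 1: Q1=0; energy lost=21.333
Total dissipated: 26.028 μJ

Answer: 26.03 μJ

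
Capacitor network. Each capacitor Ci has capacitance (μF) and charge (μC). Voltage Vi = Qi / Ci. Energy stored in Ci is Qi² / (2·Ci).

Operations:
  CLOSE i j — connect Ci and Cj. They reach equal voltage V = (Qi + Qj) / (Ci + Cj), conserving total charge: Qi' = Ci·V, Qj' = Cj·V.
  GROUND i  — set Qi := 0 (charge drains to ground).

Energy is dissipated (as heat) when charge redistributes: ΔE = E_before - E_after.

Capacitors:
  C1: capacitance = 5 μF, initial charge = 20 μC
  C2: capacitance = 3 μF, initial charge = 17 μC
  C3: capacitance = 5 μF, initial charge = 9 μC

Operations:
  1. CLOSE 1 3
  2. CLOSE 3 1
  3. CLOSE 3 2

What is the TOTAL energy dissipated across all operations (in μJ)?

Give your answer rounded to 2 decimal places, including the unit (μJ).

Initial: C1(5μF, Q=20μC, V=4.00V), C2(3μF, Q=17μC, V=5.67V), C3(5μF, Q=9μC, V=1.80V)
Op 1: CLOSE 1-3: Q_total=29.00, C_total=10.00, V=2.90; Q1=14.50, Q3=14.50; dissipated=6.050
Op 2: CLOSE 3-1: Q_total=29.00, C_total=10.00, V=2.90; Q3=14.50, Q1=14.50; dissipated=0.000
Op 3: CLOSE 3-2: Q_total=31.50, C_total=8.00, V=3.94; Q3=19.69, Q2=11.81; dissipated=7.176
Total dissipated: 13.226 μJ

Answer: 13.23 μJ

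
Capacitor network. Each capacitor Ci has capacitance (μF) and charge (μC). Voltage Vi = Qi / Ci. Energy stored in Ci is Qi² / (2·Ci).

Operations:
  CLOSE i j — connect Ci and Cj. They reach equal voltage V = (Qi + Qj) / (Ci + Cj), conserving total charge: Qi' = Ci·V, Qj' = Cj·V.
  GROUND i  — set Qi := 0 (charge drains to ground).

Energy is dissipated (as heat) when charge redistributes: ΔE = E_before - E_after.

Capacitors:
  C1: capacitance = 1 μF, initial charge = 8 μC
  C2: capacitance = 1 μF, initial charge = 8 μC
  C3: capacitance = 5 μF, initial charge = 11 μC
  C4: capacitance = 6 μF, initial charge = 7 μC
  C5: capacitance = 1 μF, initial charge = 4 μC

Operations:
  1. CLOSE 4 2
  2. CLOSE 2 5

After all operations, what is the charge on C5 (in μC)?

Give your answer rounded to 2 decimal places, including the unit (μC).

Answer: 3.07 μC

Derivation:
Initial: C1(1μF, Q=8μC, V=8.00V), C2(1μF, Q=8μC, V=8.00V), C3(5μF, Q=11μC, V=2.20V), C4(6μF, Q=7μC, V=1.17V), C5(1μF, Q=4μC, V=4.00V)
Op 1: CLOSE 4-2: Q_total=15.00, C_total=7.00, V=2.14; Q4=12.86, Q2=2.14; dissipated=20.012
Op 2: CLOSE 2-5: Q_total=6.14, C_total=2.00, V=3.07; Q2=3.07, Q5=3.07; dissipated=0.862
Final charges: Q1=8.00, Q2=3.07, Q3=11.00, Q4=12.86, Q5=3.07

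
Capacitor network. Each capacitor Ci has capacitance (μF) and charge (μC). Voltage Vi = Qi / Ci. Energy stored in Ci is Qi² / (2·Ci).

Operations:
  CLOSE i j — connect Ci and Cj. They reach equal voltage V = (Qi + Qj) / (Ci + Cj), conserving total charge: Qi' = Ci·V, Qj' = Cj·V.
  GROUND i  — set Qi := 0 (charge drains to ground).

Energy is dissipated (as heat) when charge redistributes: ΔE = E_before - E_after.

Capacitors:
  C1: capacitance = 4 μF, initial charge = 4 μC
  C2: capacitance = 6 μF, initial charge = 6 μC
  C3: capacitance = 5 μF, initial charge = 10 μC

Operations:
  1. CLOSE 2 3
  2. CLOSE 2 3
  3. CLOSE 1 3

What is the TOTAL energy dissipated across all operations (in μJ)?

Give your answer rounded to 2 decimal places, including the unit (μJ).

Answer: 1.59 μJ

Derivation:
Initial: C1(4μF, Q=4μC, V=1.00V), C2(6μF, Q=6μC, V=1.00V), C3(5μF, Q=10μC, V=2.00V)
Op 1: CLOSE 2-3: Q_total=16.00, C_total=11.00, V=1.45; Q2=8.73, Q3=7.27; dissipated=1.364
Op 2: CLOSE 2-3: Q_total=16.00, C_total=11.00, V=1.45; Q2=8.73, Q3=7.27; dissipated=0.000
Op 3: CLOSE 1-3: Q_total=11.27, C_total=9.00, V=1.25; Q1=5.01, Q3=6.26; dissipated=0.230
Total dissipated: 1.593 μJ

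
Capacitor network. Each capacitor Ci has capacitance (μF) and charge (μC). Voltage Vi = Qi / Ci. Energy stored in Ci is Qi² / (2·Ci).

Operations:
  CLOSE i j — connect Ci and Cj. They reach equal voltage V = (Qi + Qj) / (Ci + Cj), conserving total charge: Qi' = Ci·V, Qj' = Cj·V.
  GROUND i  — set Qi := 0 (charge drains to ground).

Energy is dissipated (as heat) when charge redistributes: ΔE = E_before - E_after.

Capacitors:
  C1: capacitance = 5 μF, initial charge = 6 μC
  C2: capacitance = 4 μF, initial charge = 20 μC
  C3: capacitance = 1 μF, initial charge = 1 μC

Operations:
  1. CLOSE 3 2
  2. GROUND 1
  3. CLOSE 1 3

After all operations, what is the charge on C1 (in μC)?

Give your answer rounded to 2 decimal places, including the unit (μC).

Initial: C1(5μF, Q=6μC, V=1.20V), C2(4μF, Q=20μC, V=5.00V), C3(1μF, Q=1μC, V=1.00V)
Op 1: CLOSE 3-2: Q_total=21.00, C_total=5.00, V=4.20; Q3=4.20, Q2=16.80; dissipated=6.400
Op 2: GROUND 1: Q1=0; energy lost=3.600
Op 3: CLOSE 1-3: Q_total=4.20, C_total=6.00, V=0.70; Q1=3.50, Q3=0.70; dissipated=7.350
Final charges: Q1=3.50, Q2=16.80, Q3=0.70

Answer: 3.50 μC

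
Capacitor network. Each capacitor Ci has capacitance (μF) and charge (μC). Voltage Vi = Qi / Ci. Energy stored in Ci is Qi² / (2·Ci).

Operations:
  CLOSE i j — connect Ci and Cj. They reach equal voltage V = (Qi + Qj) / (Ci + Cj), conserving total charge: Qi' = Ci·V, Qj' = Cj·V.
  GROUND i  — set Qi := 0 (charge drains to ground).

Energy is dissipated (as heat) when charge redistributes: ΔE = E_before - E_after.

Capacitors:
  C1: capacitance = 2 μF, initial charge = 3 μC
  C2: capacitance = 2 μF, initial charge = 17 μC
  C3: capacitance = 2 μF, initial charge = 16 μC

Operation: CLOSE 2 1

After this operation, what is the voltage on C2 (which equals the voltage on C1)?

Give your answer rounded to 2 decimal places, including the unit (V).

Initial: C1(2μF, Q=3μC, V=1.50V), C2(2μF, Q=17μC, V=8.50V), C3(2μF, Q=16μC, V=8.00V)
Op 1: CLOSE 2-1: Q_total=20.00, C_total=4.00, V=5.00; Q2=10.00, Q1=10.00; dissipated=24.500

Answer: 5.00 V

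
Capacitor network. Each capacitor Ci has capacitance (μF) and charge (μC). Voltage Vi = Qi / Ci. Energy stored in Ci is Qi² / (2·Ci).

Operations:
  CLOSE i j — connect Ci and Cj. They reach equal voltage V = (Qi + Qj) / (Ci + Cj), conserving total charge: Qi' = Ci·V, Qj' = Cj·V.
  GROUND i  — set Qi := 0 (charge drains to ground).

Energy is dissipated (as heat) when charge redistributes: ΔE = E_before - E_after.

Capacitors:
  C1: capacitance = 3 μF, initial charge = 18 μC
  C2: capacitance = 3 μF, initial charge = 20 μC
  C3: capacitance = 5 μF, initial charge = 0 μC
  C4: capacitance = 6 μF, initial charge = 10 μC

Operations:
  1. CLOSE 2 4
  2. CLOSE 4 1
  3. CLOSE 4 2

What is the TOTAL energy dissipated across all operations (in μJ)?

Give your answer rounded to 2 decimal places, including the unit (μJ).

Answer: 32.90 μJ

Derivation:
Initial: C1(3μF, Q=18μC, V=6.00V), C2(3μF, Q=20μC, V=6.67V), C3(5μF, Q=0μC, V=0.00V), C4(6μF, Q=10μC, V=1.67V)
Op 1: CLOSE 2-4: Q_total=30.00, C_total=9.00, V=3.33; Q2=10.00, Q4=20.00; dissipated=25.000
Op 2: CLOSE 4-1: Q_total=38.00, C_total=9.00, V=4.22; Q4=25.33, Q1=12.67; dissipated=7.111
Op 3: CLOSE 4-2: Q_total=35.33, C_total=9.00, V=3.93; Q4=23.56, Q2=11.78; dissipated=0.790
Total dissipated: 32.901 μJ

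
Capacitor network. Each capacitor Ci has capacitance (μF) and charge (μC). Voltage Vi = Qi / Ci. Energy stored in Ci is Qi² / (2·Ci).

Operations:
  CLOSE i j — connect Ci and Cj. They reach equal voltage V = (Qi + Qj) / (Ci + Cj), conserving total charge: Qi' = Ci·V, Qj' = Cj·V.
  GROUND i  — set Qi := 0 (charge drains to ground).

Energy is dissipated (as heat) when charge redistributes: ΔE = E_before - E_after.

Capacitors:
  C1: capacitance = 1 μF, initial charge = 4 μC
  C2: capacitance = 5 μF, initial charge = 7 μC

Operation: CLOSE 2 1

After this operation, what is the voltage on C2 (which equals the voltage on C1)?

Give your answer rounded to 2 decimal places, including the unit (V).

Initial: C1(1μF, Q=4μC, V=4.00V), C2(5μF, Q=7μC, V=1.40V)
Op 1: CLOSE 2-1: Q_total=11.00, C_total=6.00, V=1.83; Q2=9.17, Q1=1.83; dissipated=2.817

Answer: 1.83 V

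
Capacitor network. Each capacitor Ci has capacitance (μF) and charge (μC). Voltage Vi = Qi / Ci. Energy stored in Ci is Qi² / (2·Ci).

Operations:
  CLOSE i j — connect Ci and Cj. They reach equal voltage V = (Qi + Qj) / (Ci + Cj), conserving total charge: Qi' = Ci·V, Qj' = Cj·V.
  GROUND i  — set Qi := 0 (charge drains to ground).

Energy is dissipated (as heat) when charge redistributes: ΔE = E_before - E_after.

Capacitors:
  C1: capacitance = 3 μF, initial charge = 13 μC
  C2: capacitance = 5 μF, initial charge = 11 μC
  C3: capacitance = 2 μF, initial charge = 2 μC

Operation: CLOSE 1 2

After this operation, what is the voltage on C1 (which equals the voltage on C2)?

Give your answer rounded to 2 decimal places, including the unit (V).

Initial: C1(3μF, Q=13μC, V=4.33V), C2(5μF, Q=11μC, V=2.20V), C3(2μF, Q=2μC, V=1.00V)
Op 1: CLOSE 1-2: Q_total=24.00, C_total=8.00, V=3.00; Q1=9.00, Q2=15.00; dissipated=4.267

Answer: 3.00 V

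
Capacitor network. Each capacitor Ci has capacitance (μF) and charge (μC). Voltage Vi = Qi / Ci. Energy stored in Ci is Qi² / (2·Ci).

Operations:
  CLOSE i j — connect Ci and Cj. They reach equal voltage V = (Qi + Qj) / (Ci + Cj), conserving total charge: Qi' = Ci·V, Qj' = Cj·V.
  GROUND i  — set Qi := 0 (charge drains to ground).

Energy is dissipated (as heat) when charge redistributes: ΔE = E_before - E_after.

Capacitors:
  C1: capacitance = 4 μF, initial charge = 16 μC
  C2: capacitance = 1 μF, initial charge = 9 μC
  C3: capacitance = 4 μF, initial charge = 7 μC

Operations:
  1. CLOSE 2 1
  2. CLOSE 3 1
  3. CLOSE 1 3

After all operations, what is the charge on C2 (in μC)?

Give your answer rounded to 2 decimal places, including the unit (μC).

Answer: 5.00 μC

Derivation:
Initial: C1(4μF, Q=16μC, V=4.00V), C2(1μF, Q=9μC, V=9.00V), C3(4μF, Q=7μC, V=1.75V)
Op 1: CLOSE 2-1: Q_total=25.00, C_total=5.00, V=5.00; Q2=5.00, Q1=20.00; dissipated=10.000
Op 2: CLOSE 3-1: Q_total=27.00, C_total=8.00, V=3.38; Q3=13.50, Q1=13.50; dissipated=10.562
Op 3: CLOSE 1-3: Q_total=27.00, C_total=8.00, V=3.38; Q1=13.50, Q3=13.50; dissipated=0.000
Final charges: Q1=13.50, Q2=5.00, Q3=13.50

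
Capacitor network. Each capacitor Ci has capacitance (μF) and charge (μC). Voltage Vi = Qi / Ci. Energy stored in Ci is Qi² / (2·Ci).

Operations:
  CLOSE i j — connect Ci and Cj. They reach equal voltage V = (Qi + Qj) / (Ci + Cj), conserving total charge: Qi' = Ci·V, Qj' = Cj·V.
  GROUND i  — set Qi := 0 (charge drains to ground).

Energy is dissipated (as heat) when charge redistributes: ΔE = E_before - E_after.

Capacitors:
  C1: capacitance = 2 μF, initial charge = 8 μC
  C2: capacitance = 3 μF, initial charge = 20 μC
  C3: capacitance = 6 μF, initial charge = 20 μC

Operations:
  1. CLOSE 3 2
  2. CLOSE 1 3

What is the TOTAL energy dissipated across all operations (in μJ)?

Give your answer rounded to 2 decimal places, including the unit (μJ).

Answer: 11.26 μJ

Derivation:
Initial: C1(2μF, Q=8μC, V=4.00V), C2(3μF, Q=20μC, V=6.67V), C3(6μF, Q=20μC, V=3.33V)
Op 1: CLOSE 3-2: Q_total=40.00, C_total=9.00, V=4.44; Q3=26.67, Q2=13.33; dissipated=11.111
Op 2: CLOSE 1-3: Q_total=34.67, C_total=8.00, V=4.33; Q1=8.67, Q3=26.00; dissipated=0.148
Total dissipated: 11.259 μJ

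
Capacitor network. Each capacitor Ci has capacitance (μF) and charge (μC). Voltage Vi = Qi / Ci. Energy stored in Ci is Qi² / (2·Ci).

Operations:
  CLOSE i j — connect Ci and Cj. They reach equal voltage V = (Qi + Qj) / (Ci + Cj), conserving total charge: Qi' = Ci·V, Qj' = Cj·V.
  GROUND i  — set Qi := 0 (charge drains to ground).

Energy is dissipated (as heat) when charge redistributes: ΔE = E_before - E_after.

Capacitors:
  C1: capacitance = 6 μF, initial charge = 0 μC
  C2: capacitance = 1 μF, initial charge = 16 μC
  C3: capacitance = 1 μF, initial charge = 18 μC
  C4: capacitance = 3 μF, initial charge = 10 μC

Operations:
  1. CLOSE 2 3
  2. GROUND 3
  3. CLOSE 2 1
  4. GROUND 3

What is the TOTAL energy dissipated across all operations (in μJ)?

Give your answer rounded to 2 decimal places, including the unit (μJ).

Answer: 269.36 μJ

Derivation:
Initial: C1(6μF, Q=0μC, V=0.00V), C2(1μF, Q=16μC, V=16.00V), C3(1μF, Q=18μC, V=18.00V), C4(3μF, Q=10μC, V=3.33V)
Op 1: CLOSE 2-3: Q_total=34.00, C_total=2.00, V=17.00; Q2=17.00, Q3=17.00; dissipated=1.000
Op 2: GROUND 3: Q3=0; energy lost=144.500
Op 3: CLOSE 2-1: Q_total=17.00, C_total=7.00, V=2.43; Q2=2.43, Q1=14.57; dissipated=123.857
Op 4: GROUND 3: Q3=0; energy lost=0.000
Total dissipated: 269.357 μJ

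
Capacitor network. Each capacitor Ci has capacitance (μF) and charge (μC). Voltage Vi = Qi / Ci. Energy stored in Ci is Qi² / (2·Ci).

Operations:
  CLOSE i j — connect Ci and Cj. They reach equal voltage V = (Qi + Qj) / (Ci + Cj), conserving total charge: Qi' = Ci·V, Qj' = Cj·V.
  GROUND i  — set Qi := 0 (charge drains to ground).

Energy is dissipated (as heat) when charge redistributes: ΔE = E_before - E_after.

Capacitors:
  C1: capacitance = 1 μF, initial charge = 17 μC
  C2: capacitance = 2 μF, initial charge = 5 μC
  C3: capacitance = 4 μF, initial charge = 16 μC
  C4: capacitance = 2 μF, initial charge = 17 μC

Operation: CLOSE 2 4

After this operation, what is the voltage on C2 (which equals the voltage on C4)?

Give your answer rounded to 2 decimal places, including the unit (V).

Answer: 5.50 V

Derivation:
Initial: C1(1μF, Q=17μC, V=17.00V), C2(2μF, Q=5μC, V=2.50V), C3(4μF, Q=16μC, V=4.00V), C4(2μF, Q=17μC, V=8.50V)
Op 1: CLOSE 2-4: Q_total=22.00, C_total=4.00, V=5.50; Q2=11.00, Q4=11.00; dissipated=18.000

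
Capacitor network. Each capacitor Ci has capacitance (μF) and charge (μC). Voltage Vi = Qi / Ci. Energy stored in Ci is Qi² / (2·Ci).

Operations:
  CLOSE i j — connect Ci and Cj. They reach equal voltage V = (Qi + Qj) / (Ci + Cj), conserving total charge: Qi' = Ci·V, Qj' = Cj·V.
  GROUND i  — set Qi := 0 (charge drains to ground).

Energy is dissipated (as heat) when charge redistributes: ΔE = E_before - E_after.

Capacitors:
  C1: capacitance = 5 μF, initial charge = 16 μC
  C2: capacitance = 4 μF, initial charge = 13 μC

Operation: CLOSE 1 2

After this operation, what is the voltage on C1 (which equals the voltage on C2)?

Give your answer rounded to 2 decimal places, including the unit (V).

Answer: 3.22 V

Derivation:
Initial: C1(5μF, Q=16μC, V=3.20V), C2(4μF, Q=13μC, V=3.25V)
Op 1: CLOSE 1-2: Q_total=29.00, C_total=9.00, V=3.22; Q1=16.11, Q2=12.89; dissipated=0.003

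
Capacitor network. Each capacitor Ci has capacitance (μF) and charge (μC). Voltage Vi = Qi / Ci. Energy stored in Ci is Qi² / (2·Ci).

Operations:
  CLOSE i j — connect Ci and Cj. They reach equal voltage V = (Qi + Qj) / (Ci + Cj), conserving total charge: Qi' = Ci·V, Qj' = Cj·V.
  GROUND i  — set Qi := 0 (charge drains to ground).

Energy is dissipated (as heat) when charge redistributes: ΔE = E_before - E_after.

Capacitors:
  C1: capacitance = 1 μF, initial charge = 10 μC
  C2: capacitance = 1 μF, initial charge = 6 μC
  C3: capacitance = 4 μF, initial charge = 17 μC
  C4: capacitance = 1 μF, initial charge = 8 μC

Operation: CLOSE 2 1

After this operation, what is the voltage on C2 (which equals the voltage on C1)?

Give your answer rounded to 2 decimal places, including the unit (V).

Answer: 8.00 V

Derivation:
Initial: C1(1μF, Q=10μC, V=10.00V), C2(1μF, Q=6μC, V=6.00V), C3(4μF, Q=17μC, V=4.25V), C4(1μF, Q=8μC, V=8.00V)
Op 1: CLOSE 2-1: Q_total=16.00, C_total=2.00, V=8.00; Q2=8.00, Q1=8.00; dissipated=4.000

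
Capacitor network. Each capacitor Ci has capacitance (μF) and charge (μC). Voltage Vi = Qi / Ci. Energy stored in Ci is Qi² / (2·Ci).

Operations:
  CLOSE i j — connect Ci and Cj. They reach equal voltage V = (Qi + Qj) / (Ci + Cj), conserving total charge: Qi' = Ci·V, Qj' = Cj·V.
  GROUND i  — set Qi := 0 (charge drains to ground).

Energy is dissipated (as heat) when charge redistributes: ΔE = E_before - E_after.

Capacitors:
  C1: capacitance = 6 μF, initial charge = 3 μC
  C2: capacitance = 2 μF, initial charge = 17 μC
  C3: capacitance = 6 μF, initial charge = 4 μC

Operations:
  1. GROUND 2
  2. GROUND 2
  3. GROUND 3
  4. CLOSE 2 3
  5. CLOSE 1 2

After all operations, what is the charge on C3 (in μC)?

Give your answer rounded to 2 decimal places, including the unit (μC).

Answer: 0.00 μC

Derivation:
Initial: C1(6μF, Q=3μC, V=0.50V), C2(2μF, Q=17μC, V=8.50V), C3(6μF, Q=4μC, V=0.67V)
Op 1: GROUND 2: Q2=0; energy lost=72.250
Op 2: GROUND 2: Q2=0; energy lost=0.000
Op 3: GROUND 3: Q3=0; energy lost=1.333
Op 4: CLOSE 2-3: Q_total=0.00, C_total=8.00, V=0.00; Q2=0.00, Q3=0.00; dissipated=0.000
Op 5: CLOSE 1-2: Q_total=3.00, C_total=8.00, V=0.38; Q1=2.25, Q2=0.75; dissipated=0.188
Final charges: Q1=2.25, Q2=0.75, Q3=0.00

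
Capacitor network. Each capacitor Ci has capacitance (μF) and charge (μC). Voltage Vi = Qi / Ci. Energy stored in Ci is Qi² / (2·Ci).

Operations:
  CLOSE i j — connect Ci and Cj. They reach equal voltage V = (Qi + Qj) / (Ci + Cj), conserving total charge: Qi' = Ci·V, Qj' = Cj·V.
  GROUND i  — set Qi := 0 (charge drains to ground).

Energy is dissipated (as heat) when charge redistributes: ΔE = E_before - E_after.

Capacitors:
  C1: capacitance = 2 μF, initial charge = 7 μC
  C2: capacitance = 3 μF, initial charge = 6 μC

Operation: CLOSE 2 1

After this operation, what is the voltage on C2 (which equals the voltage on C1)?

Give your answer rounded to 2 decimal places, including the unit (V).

Initial: C1(2μF, Q=7μC, V=3.50V), C2(3μF, Q=6μC, V=2.00V)
Op 1: CLOSE 2-1: Q_total=13.00, C_total=5.00, V=2.60; Q2=7.80, Q1=5.20; dissipated=1.350

Answer: 2.60 V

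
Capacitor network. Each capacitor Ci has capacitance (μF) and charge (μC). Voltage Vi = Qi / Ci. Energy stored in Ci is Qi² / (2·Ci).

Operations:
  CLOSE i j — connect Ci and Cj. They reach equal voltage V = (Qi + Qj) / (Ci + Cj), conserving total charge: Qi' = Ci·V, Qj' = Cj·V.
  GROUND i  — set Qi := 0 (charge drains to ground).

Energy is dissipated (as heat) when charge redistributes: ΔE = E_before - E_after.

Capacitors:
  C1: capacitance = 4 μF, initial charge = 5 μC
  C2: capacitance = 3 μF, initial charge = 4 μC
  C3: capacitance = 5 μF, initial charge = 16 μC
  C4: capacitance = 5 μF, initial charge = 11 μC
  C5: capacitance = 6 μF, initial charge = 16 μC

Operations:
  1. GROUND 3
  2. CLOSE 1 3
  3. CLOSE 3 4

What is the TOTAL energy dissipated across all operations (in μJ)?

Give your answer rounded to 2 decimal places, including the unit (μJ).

Answer: 30.72 μJ

Derivation:
Initial: C1(4μF, Q=5μC, V=1.25V), C2(3μF, Q=4μC, V=1.33V), C3(5μF, Q=16μC, V=3.20V), C4(5μF, Q=11μC, V=2.20V), C5(6μF, Q=16μC, V=2.67V)
Op 1: GROUND 3: Q3=0; energy lost=25.600
Op 2: CLOSE 1-3: Q_total=5.00, C_total=9.00, V=0.56; Q1=2.22, Q3=2.78; dissipated=1.736
Op 3: CLOSE 3-4: Q_total=13.78, C_total=10.00, V=1.38; Q3=6.89, Q4=6.89; dissipated=3.380
Total dissipated: 30.716 μJ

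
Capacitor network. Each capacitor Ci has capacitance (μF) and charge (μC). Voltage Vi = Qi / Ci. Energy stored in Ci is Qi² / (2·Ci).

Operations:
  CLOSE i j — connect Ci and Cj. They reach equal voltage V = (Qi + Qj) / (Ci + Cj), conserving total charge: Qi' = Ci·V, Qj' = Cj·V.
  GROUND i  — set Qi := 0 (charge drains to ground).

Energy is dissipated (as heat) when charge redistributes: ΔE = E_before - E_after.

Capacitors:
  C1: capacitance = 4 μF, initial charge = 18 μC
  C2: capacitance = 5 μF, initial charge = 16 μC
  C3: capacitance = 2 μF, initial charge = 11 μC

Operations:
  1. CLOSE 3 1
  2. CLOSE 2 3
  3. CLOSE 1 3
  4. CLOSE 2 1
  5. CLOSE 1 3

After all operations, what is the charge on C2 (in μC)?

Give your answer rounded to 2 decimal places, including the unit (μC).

Answer: 20.06 μC

Derivation:
Initial: C1(4μF, Q=18μC, V=4.50V), C2(5μF, Q=16μC, V=3.20V), C3(2μF, Q=11μC, V=5.50V)
Op 1: CLOSE 3-1: Q_total=29.00, C_total=6.00, V=4.83; Q3=9.67, Q1=19.33; dissipated=0.667
Op 2: CLOSE 2-3: Q_total=25.67, C_total=7.00, V=3.67; Q2=18.33, Q3=7.33; dissipated=1.906
Op 3: CLOSE 1-3: Q_total=26.67, C_total=6.00, V=4.44; Q1=17.78, Q3=8.89; dissipated=0.907
Op 4: CLOSE 2-1: Q_total=36.11, C_total=9.00, V=4.01; Q2=20.06, Q1=16.05; dissipated=0.672
Op 5: CLOSE 1-3: Q_total=24.94, C_total=6.00, V=4.16; Q1=16.63, Q3=8.31; dissipated=0.124
Final charges: Q1=16.63, Q2=20.06, Q3=8.31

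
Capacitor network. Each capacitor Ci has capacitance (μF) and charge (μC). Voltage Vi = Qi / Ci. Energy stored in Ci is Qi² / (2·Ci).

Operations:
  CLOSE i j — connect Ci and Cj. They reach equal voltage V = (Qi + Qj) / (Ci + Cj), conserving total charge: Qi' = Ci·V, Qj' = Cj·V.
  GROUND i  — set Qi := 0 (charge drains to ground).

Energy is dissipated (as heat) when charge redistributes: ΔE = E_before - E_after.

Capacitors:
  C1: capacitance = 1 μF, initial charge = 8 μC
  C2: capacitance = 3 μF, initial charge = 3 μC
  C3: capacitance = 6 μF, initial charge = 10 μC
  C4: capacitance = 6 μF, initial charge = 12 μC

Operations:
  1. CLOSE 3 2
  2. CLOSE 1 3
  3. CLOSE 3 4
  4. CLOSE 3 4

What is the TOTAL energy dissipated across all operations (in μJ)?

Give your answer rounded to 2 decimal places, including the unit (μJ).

Initial: C1(1μF, Q=8μC, V=8.00V), C2(3μF, Q=3μC, V=1.00V), C3(6μF, Q=10μC, V=1.67V), C4(6μF, Q=12μC, V=2.00V)
Op 1: CLOSE 3-2: Q_total=13.00, C_total=9.00, V=1.44; Q3=8.67, Q2=4.33; dissipated=0.444
Op 2: CLOSE 1-3: Q_total=16.67, C_total=7.00, V=2.38; Q1=2.38, Q3=14.29; dissipated=18.418
Op 3: CLOSE 3-4: Q_total=26.29, C_total=12.00, V=2.19; Q3=13.14, Q4=13.14; dissipated=0.218
Op 4: CLOSE 3-4: Q_total=26.29, C_total=12.00, V=2.19; Q3=13.14, Q4=13.14; dissipated=0.000
Total dissipated: 19.080 μJ

Answer: 19.08 μJ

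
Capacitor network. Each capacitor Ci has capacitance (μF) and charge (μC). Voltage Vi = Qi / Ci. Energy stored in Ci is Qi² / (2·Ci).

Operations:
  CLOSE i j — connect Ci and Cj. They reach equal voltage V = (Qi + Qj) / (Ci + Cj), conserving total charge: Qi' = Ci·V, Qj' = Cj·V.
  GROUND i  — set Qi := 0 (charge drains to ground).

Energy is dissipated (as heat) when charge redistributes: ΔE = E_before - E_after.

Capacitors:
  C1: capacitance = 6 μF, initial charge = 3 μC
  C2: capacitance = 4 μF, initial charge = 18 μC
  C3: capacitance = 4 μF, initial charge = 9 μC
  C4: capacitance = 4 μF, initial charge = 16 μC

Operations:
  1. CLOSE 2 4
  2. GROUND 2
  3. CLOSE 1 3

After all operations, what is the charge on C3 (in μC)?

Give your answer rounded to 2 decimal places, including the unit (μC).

Initial: C1(6μF, Q=3μC, V=0.50V), C2(4μF, Q=18μC, V=4.50V), C3(4μF, Q=9μC, V=2.25V), C4(4μF, Q=16μC, V=4.00V)
Op 1: CLOSE 2-4: Q_total=34.00, C_total=8.00, V=4.25; Q2=17.00, Q4=17.00; dissipated=0.250
Op 2: GROUND 2: Q2=0; energy lost=36.125
Op 3: CLOSE 1-3: Q_total=12.00, C_total=10.00, V=1.20; Q1=7.20, Q3=4.80; dissipated=3.675
Final charges: Q1=7.20, Q2=0.00, Q3=4.80, Q4=17.00

Answer: 4.80 μC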